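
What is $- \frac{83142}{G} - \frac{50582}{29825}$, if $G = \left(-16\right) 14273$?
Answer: $- \frac{4535800013}{3405537800} \approx -1.3319$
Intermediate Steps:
$G = -228368$
$- \frac{83142}{G} - \frac{50582}{29825} = - \frac{83142}{-228368} - \frac{50582}{29825} = \left(-83142\right) \left(- \frac{1}{228368}\right) - \frac{50582}{29825} = \frac{41571}{114184} - \frac{50582}{29825} = - \frac{4535800013}{3405537800}$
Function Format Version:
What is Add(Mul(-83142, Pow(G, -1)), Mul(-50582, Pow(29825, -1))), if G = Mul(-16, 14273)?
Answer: Rational(-4535800013, 3405537800) ≈ -1.3319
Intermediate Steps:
G = -228368
Add(Mul(-83142, Pow(G, -1)), Mul(-50582, Pow(29825, -1))) = Add(Mul(-83142, Pow(-228368, -1)), Mul(-50582, Pow(29825, -1))) = Add(Mul(-83142, Rational(-1, 228368)), Mul(-50582, Rational(1, 29825))) = Add(Rational(41571, 114184), Rational(-50582, 29825)) = Rational(-4535800013, 3405537800)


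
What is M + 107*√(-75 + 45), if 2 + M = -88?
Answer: -90 + 107*I*√30 ≈ -90.0 + 586.06*I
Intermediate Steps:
M = -90 (M = -2 - 88 = -90)
M + 107*√(-75 + 45) = -90 + 107*√(-75 + 45) = -90 + 107*√(-30) = -90 + 107*(I*√30) = -90 + 107*I*√30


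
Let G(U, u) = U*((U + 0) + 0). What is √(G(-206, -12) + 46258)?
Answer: √88694 ≈ 297.82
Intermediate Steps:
G(U, u) = U² (G(U, u) = U*(U + 0) = U*U = U²)
√(G(-206, -12) + 46258) = √((-206)² + 46258) = √(42436 + 46258) = √88694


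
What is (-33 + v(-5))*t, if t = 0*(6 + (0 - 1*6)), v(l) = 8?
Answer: 0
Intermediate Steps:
t = 0 (t = 0*(6 + (0 - 6)) = 0*(6 - 6) = 0*0 = 0)
(-33 + v(-5))*t = (-33 + 8)*0 = -25*0 = 0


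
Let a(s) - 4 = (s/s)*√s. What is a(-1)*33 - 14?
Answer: 118 + 33*I ≈ 118.0 + 33.0*I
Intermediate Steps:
a(s) = 4 + √s (a(s) = 4 + (s/s)*√s = 4 + 1*√s = 4 + √s)
a(-1)*33 - 14 = (4 + √(-1))*33 - 14 = (4 + I)*33 - 14 = (132 + 33*I) - 14 = 118 + 33*I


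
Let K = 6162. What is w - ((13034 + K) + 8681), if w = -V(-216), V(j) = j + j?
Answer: -27445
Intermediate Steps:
V(j) = 2*j
w = 432 (w = -2*(-216) = -1*(-432) = 432)
w - ((13034 + K) + 8681) = 432 - ((13034 + 6162) + 8681) = 432 - (19196 + 8681) = 432 - 1*27877 = 432 - 27877 = -27445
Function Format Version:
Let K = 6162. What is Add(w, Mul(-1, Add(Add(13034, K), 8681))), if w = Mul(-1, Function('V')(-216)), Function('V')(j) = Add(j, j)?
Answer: -27445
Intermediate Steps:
Function('V')(j) = Mul(2, j)
w = 432 (w = Mul(-1, Mul(2, -216)) = Mul(-1, -432) = 432)
Add(w, Mul(-1, Add(Add(13034, K), 8681))) = Add(432, Mul(-1, Add(Add(13034, 6162), 8681))) = Add(432, Mul(-1, Add(19196, 8681))) = Add(432, Mul(-1, 27877)) = Add(432, -27877) = -27445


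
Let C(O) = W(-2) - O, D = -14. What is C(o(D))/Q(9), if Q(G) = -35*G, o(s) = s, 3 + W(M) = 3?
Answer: -2/45 ≈ -0.044444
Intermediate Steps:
W(M) = 0 (W(M) = -3 + 3 = 0)
C(O) = -O (C(O) = 0 - O = -O)
C(o(D))/Q(9) = (-1*(-14))/((-35*9)) = 14/(-315) = 14*(-1/315) = -2/45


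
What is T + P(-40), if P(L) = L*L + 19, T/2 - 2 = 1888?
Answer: 5399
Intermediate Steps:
T = 3780 (T = 4 + 2*1888 = 4 + 3776 = 3780)
P(L) = 19 + L² (P(L) = L² + 19 = 19 + L²)
T + P(-40) = 3780 + (19 + (-40)²) = 3780 + (19 + 1600) = 3780 + 1619 = 5399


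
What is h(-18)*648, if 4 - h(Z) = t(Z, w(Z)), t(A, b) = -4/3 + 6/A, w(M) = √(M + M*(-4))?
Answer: 3672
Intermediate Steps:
w(M) = √3*√(-M) (w(M) = √(M - 4*M) = √(-3*M) = √3*√(-M))
t(A, b) = -4/3 + 6/A (t(A, b) = -4*⅓ + 6/A = -4/3 + 6/A)
h(Z) = 16/3 - 6/Z (h(Z) = 4 - (-4/3 + 6/Z) = 4 + (4/3 - 6/Z) = 16/3 - 6/Z)
h(-18)*648 = (16/3 - 6/(-18))*648 = (16/3 - 6*(-1/18))*648 = (16/3 + ⅓)*648 = (17/3)*648 = 3672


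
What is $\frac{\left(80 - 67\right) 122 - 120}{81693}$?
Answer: $\frac{1466}{81693} \approx 0.017945$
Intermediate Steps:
$\frac{\left(80 - 67\right) 122 - 120}{81693} = \left(\left(80 - 67\right) 122 - 120\right) \frac{1}{81693} = \left(13 \cdot 122 - 120\right) \frac{1}{81693} = \left(1586 - 120\right) \frac{1}{81693} = 1466 \cdot \frac{1}{81693} = \frac{1466}{81693}$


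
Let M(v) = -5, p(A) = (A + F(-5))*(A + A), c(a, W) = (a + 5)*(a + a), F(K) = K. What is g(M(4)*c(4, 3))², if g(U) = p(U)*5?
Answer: 1726596000000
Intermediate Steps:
c(a, W) = 2*a*(5 + a) (c(a, W) = (5 + a)*(2*a) = 2*a*(5 + a))
p(A) = 2*A*(-5 + A) (p(A) = (A - 5)*(A + A) = (-5 + A)*(2*A) = 2*A*(-5 + A))
g(U) = 10*U*(-5 + U) (g(U) = (2*U*(-5 + U))*5 = 10*U*(-5 + U))
g(M(4)*c(4, 3))² = (10*(-10*4*(5 + 4))*(-5 - 10*4*(5 + 4)))² = (10*(-10*4*9)*(-5 - 10*4*9))² = (10*(-5*72)*(-5 - 5*72))² = (10*(-360)*(-5 - 360))² = (10*(-360)*(-365))² = 1314000² = 1726596000000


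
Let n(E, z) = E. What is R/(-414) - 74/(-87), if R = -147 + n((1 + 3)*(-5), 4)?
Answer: 15055/12006 ≈ 1.2540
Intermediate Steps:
R = -167 (R = -147 + (1 + 3)*(-5) = -147 + 4*(-5) = -147 - 20 = -167)
R/(-414) - 74/(-87) = -167/(-414) - 74/(-87) = -167*(-1/414) - 74*(-1/87) = 167/414 + 74/87 = 15055/12006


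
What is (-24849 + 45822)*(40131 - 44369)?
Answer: -88883574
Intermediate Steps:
(-24849 + 45822)*(40131 - 44369) = 20973*(-4238) = -88883574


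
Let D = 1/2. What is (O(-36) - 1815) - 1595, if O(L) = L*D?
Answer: -3428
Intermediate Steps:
D = ½ ≈ 0.50000
O(L) = L/2 (O(L) = L*(½) = L/2)
(O(-36) - 1815) - 1595 = ((½)*(-36) - 1815) - 1595 = (-18 - 1815) - 1595 = -1833 - 1595 = -3428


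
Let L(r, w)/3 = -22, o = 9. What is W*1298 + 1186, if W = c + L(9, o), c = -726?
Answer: -1026830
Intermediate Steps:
L(r, w) = -66 (L(r, w) = 3*(-22) = -66)
W = -792 (W = -726 - 66 = -792)
W*1298 + 1186 = -792*1298 + 1186 = -1028016 + 1186 = -1026830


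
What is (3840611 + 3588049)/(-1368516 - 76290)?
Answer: -1238110/240801 ≈ -5.1416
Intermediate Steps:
(3840611 + 3588049)/(-1368516 - 76290) = 7428660/(-1444806) = 7428660*(-1/1444806) = -1238110/240801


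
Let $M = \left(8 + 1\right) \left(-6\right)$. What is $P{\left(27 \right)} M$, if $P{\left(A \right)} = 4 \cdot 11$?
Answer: $-2376$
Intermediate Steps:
$P{\left(A \right)} = 44$
$M = -54$ ($M = 9 \left(-6\right) = -54$)
$P{\left(27 \right)} M = 44 \left(-54\right) = -2376$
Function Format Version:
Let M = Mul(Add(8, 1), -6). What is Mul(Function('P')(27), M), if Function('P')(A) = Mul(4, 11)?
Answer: -2376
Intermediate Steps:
Function('P')(A) = 44
M = -54 (M = Mul(9, -6) = -54)
Mul(Function('P')(27), M) = Mul(44, -54) = -2376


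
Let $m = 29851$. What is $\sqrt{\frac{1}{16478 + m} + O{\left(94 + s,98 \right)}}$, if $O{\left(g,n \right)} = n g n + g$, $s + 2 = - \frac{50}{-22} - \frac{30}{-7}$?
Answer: $\frac{\sqrt{12046988604600370806}}{3567333} \approx 972.96$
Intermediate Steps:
$s = \frac{351}{77}$ ($s = -2 - \left(- \frac{30}{7} - \frac{25}{11}\right) = -2 - - \frac{505}{77} = -2 + \left(\frac{25}{11} + \frac{30}{7}\right) = -2 + \frac{505}{77} = \frac{351}{77} \approx 4.5584$)
$O{\left(g,n \right)} = g + g n^{2}$ ($O{\left(g,n \right)} = g n n + g = g n^{2} + g = g + g n^{2}$)
$\sqrt{\frac{1}{16478 + m} + O{\left(94 + s,98 \right)}} = \sqrt{\frac{1}{16478 + 29851} + \left(94 + \frac{351}{77}\right) \left(1 + 98^{2}\right)} = \sqrt{\frac{1}{46329} + \frac{7589 \left(1 + 9604\right)}{77}} = \sqrt{\frac{1}{46329} + \frac{7589}{77} \cdot 9605} = \sqrt{\frac{1}{46329} + \frac{72892345}{77}} = \sqrt{\frac{3377029451582}{3567333}} = \frac{\sqrt{12046988604600370806}}{3567333}$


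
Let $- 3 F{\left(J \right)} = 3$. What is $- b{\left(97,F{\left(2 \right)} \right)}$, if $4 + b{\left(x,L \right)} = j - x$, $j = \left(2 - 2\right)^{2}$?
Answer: $101$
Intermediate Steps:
$F{\left(J \right)} = -1$ ($F{\left(J \right)} = \left(- \frac{1}{3}\right) 3 = -1$)
$j = 0$ ($j = 0^{2} = 0$)
$b{\left(x,L \right)} = -4 - x$ ($b{\left(x,L \right)} = -4 + \left(0 - x\right) = -4 - x$)
$- b{\left(97,F{\left(2 \right)} \right)} = - (-4 - 97) = \left(-1\right) \left(-101\right) = 101$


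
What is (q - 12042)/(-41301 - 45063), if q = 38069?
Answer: -26027/86364 ≈ -0.30136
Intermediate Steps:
(q - 12042)/(-41301 - 45063) = (38069 - 12042)/(-41301 - 45063) = 26027/(-86364) = 26027*(-1/86364) = -26027/86364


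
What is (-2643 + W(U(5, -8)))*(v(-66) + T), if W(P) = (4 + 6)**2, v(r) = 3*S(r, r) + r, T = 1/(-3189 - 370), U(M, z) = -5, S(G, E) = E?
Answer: 2389344311/3559 ≈ 6.7135e+5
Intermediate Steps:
T = -1/3559 (T = 1/(-3559) = -1/3559 ≈ -0.00028098)
v(r) = 4*r (v(r) = 3*r + r = 4*r)
W(P) = 100 (W(P) = 10**2 = 100)
(-2643 + W(U(5, -8)))*(v(-66) + T) = (-2643 + 100)*(4*(-66) - 1/3559) = -2543*(-264 - 1/3559) = -2543*(-939577/3559) = 2389344311/3559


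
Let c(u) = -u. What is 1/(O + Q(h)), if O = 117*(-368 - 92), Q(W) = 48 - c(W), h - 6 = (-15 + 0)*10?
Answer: -1/53916 ≈ -1.8547e-5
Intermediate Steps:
h = -144 (h = 6 + (-15 + 0)*10 = 6 - 15*10 = 6 - 150 = -144)
Q(W) = 48 + W (Q(W) = 48 - (-1)*W = 48 + W)
O = -53820 (O = 117*(-460) = -53820)
1/(O + Q(h)) = 1/(-53820 + (48 - 144)) = 1/(-53820 - 96) = 1/(-53916) = -1/53916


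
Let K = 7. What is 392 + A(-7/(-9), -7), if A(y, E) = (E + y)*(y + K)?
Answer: 27832/81 ≈ 343.60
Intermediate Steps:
A(y, E) = (7 + y)*(E + y) (A(y, E) = (E + y)*(y + 7) = (E + y)*(7 + y) = (7 + y)*(E + y))
392 + A(-7/(-9), -7) = 392 + ((-7/(-9))**2 + 7*(-7) + 7*(-7/(-9)) - (-49)/(-9)) = 392 + ((-7*(-1/9))**2 - 49 + 7*(-7*(-1/9)) - (-49)*(-1)/9) = 392 + ((7/9)**2 - 49 + 7*(7/9) - 7*7/9) = 392 + (49/81 - 49 + 49/9 - 49/9) = 392 - 3920/81 = 27832/81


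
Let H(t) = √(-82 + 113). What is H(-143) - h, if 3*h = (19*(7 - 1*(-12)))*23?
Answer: -8303/3 + √31 ≈ -2762.1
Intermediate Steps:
H(t) = √31
h = 8303/3 (h = ((19*(7 - 1*(-12)))*23)/3 = ((19*(7 + 12))*23)/3 = ((19*19)*23)/3 = (361*23)/3 = (⅓)*8303 = 8303/3 ≈ 2767.7)
H(-143) - h = √31 - 1*8303/3 = √31 - 8303/3 = -8303/3 + √31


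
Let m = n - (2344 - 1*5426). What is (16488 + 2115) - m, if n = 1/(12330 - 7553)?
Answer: 74143816/4777 ≈ 15521.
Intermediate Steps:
n = 1/4777 ≈ 0.00020934
m = 14722715/4777 (m = 1/4777 - (2344 - 1*5426) = 1/4777 - (2344 - 5426) = 1/4777 - 1*(-3082) = 1/4777 + 3082 = 14722715/4777 ≈ 3082.0)
(16488 + 2115) - m = (16488 + 2115) - 1*14722715/4777 = 18603 - 14722715/4777 = 74143816/4777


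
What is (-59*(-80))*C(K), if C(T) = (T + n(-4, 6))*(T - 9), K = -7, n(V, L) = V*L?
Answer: 2341120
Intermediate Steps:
n(V, L) = L*V
C(T) = (-24 + T)*(-9 + T) (C(T) = (T + 6*(-4))*(T - 9) = (T - 24)*(-9 + T) = (-24 + T)*(-9 + T))
(-59*(-80))*C(K) = (-59*(-80))*(216 + (-7)² - 33*(-7)) = 4720*(216 + 49 + 231) = 4720*496 = 2341120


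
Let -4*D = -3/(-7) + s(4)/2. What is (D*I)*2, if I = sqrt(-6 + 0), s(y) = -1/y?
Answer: -17*I*sqrt(6)/112 ≈ -0.3718*I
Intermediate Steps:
D = -17/224 (D = -(-3/(-7) - 1/4/2)/4 = -(-3*(-1/7) - 1*1/4*(1/2))/4 = -(3/7 - 1/4*1/2)/4 = -(3/7 - 1/8)/4 = -1/4*17/56 = -17/224 ≈ -0.075893)
I = I*sqrt(6) (I = sqrt(-6) = I*sqrt(6) ≈ 2.4495*I)
(D*I)*2 = -17*I*sqrt(6)/224*2 = -17*I*sqrt(6)/112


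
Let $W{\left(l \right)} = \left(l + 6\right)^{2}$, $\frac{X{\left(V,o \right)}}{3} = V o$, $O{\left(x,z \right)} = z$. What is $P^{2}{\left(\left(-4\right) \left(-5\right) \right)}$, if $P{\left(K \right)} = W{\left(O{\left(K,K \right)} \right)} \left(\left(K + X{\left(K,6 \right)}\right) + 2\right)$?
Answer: $66683765824$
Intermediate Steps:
$X{\left(V,o \right)} = 3 V o$
$W{\left(l \right)} = \left(6 + l\right)^{2}$
$P{\left(K \right)} = \left(6 + K\right)^{2} \left(2 + 19 K\right)$ ($P{\left(K \right)} = \left(6 + K\right)^{2} \left(\left(K + 3 K 6\right) + 2\right) = \left(6 + K\right)^{2} \left(\left(K + 18 K\right) + 2\right) = \left(6 + K\right)^{2} \left(19 K + 2\right) = \left(6 + K\right)^{2} \left(2 + 19 K\right)$)
$P^{2}{\left(\left(-4\right) \left(-5\right) \right)} = \left(\left(6 - -20\right)^{2} \left(2 + 19 \left(\left(-4\right) \left(-5\right)\right)\right)\right)^{2} = \left(\left(6 + 20\right)^{2} \left(2 + 19 \cdot 20\right)\right)^{2} = \left(26^{2} \left(2 + 380\right)\right)^{2} = \left(676 \cdot 382\right)^{2} = 258232^{2} = 66683765824$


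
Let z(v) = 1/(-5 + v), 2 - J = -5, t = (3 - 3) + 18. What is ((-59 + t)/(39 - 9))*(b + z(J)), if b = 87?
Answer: -1435/12 ≈ -119.58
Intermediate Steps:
t = 18 (t = 0 + 18 = 18)
J = 7 (J = 2 - 1*(-5) = 2 + 5 = 7)
((-59 + t)/(39 - 9))*(b + z(J)) = ((-59 + 18)/(39 - 9))*(87 + 1/(-5 + 7)) = (-41/30)*(87 + 1/2) = (-41*1/30)*(87 + ½) = -41/30*175/2 = -1435/12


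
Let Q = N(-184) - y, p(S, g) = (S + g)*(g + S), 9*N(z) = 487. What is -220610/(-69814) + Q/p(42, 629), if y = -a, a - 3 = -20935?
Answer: 440415441338/141449063283 ≈ 3.1136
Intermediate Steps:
a = -20932 (a = 3 - 20935 = -20932)
N(z) = 487/9 (N(z) = (⅑)*487 = 487/9)
y = 20932 (y = -1*(-20932) = 20932)
p(S, g) = (S + g)² (p(S, g) = (S + g)*(S + g) = (S + g)²)
Q = -187901/9 (Q = 487/9 - 1*20932 = 487/9 - 20932 = -187901/9 ≈ -20878.)
-220610/(-69814) + Q/p(42, 629) = -220610/(-69814) - 187901/(9*(42 + 629)²) = -220610*(-1/69814) - 187901/(9*(671²)) = 110305/34907 - 187901/9/450241 = 110305/34907 - 187901/9*1/450241 = 110305/34907 - 187901/4052169 = 440415441338/141449063283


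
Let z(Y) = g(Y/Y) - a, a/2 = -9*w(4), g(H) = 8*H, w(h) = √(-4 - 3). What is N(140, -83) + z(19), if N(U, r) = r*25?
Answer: -2067 + 18*I*√7 ≈ -2067.0 + 47.624*I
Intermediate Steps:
N(U, r) = 25*r
w(h) = I*√7 (w(h) = √(-7) = I*√7)
a = -18*I*√7 (a = 2*(-9*I*√7) = -18*I*√7 ≈ -47.624*I)
z(Y) = 8 + 18*I*√7 (z(Y) = 8*(Y/Y) - (-18)*I*√7 = 8*1 + 18*I*√7 = 8 + 18*I*√7)
N(140, -83) + z(19) = 25*(-83) + (8 + 18*I*√7) = -2075 + (8 + 18*I*√7) = -2067 + 18*I*√7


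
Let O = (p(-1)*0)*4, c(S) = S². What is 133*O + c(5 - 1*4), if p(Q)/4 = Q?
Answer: 1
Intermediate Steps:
p(Q) = 4*Q
O = 0 (O = ((4*(-1))*0)*4 = -4*0*4 = 0*4 = 0)
133*O + c(5 - 1*4) = 133*0 + (5 - 1*4)² = 0 + (5 - 4)² = 0 + 1² = 0 + 1 = 1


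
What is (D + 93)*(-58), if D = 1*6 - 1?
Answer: -5684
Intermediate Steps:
D = 5 (D = 6 - 1 = 5)
(D + 93)*(-58) = (5 + 93)*(-58) = 98*(-58) = -5684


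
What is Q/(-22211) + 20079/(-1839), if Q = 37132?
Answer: -171420139/13615343 ≈ -12.590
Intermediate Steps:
Q/(-22211) + 20079/(-1839) = 37132/(-22211) + 20079/(-1839) = 37132*(-1/22211) + 20079*(-1/1839) = -37132/22211 - 6693/613 = -171420139/13615343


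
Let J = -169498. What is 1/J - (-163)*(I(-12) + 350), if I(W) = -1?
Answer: 9642232725/169498 ≈ 56887.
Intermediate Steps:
1/J - (-163)*(I(-12) + 350) = 1/(-169498) - (-163)*(-1 + 350) = -1/169498 - (-163)*349 = -1/169498 - 1*(-56887) = -1/169498 + 56887 = 9642232725/169498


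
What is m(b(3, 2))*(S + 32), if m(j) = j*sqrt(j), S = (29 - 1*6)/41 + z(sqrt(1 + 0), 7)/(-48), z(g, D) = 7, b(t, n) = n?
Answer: 63793*sqrt(2)/984 ≈ 91.684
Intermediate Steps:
S = 817/1968 (S = (29 - 1*6)/41 + 7/(-48) = (29 - 6)*(1/41) + 7*(-1/48) = 23*(1/41) - 7/48 = 23/41 - 7/48 = 817/1968 ≈ 0.41514)
m(j) = j**(3/2)
m(b(3, 2))*(S + 32) = 2**(3/2)*(817/1968 + 32) = (2*sqrt(2))*(63793/1968) = 63793*sqrt(2)/984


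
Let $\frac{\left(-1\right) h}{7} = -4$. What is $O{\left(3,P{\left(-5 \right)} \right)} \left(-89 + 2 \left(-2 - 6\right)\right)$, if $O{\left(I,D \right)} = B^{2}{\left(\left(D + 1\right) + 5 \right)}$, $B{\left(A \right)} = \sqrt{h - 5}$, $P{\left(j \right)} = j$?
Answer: $-2415$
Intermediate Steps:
$h = 28$ ($h = \left(-7\right) \left(-4\right) = 28$)
$B{\left(A \right)} = \sqrt{23}$ ($B{\left(A \right)} = \sqrt{28 - 5} = \sqrt{23}$)
$O{\left(I,D \right)} = 23$ ($O{\left(I,D \right)} = \left(\sqrt{23}\right)^{2} = 23$)
$O{\left(3,P{\left(-5 \right)} \right)} \left(-89 + 2 \left(-2 - 6\right)\right) = 23 \left(-89 + 2 \left(-2 - 6\right)\right) = 23 \left(-89 + 2 \left(-8\right)\right) = 23 \left(-89 - 16\right) = 23 \left(-105\right) = -2415$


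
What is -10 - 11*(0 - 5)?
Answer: 45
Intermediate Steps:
-10 - 11*(0 - 5) = -10 - 11*(-5) = -10 + 55 = 45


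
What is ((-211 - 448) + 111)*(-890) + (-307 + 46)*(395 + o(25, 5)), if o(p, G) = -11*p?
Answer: 456400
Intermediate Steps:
((-211 - 448) + 111)*(-890) + (-307 + 46)*(395 + o(25, 5)) = ((-211 - 448) + 111)*(-890) + (-307 + 46)*(395 - 11*25) = (-659 + 111)*(-890) - 261*(395 - 275) = -548*(-890) - 261*120 = 487720 - 31320 = 456400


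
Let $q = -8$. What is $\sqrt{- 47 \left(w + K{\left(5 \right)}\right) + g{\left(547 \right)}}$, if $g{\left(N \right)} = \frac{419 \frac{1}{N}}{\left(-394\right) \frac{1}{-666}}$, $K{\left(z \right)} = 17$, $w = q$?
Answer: $\frac{3 i \sqrt{544093510030}}{107759} \approx 20.535 i$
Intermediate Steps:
$w = -8$
$g{\left(N \right)} = \frac{139527}{197 N}$ ($g{\left(N \right)} = \frac{419 \frac{1}{N}}{\left(-394\right) \left(- \frac{1}{666}\right)} = \frac{419 \frac{1}{N}}{\frac{197}{333}} = \frac{419}{N} \frac{333}{197} = \frac{139527}{197 N}$)
$\sqrt{- 47 \left(w + K{\left(5 \right)}\right) + g{\left(547 \right)}} = \sqrt{- 47 \left(-8 + 17\right) + \frac{139527}{197 \cdot 547}} = \sqrt{\left(-47\right) 9 + \frac{139527}{197} \cdot \frac{1}{547}} = \sqrt{-423 + \frac{139527}{107759}} = \sqrt{- \frac{45442530}{107759}} = \frac{3 i \sqrt{544093510030}}{107759}$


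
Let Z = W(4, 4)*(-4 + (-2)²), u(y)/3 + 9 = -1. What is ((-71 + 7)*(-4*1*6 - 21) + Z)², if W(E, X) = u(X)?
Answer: 8294400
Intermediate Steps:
u(y) = -30 (u(y) = -27 + 3*(-1) = -27 - 3 = -30)
W(E, X) = -30
Z = 0 (Z = -30*(-4 + (-2)²) = -30*(-4 + 4) = -30*0 = 0)
((-71 + 7)*(-4*1*6 - 21) + Z)² = ((-71 + 7)*(-4*1*6 - 21) + 0)² = (-64*(-4*6 - 21) + 0)² = (-64*(-24 - 21) + 0)² = (-64*(-45) + 0)² = (2880 + 0)² = 2880² = 8294400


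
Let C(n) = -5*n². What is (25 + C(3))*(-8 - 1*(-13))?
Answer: -100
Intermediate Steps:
(25 + C(3))*(-8 - 1*(-13)) = (25 - 5*3²)*(-8 - 1*(-13)) = (25 - 5*9)*(-8 + 13) = (25 - 45)*5 = -20*5 = -100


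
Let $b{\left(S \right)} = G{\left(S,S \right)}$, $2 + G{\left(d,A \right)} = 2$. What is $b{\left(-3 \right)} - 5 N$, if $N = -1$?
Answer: $5$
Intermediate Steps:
$G{\left(d,A \right)} = 0$ ($G{\left(d,A \right)} = -2 + 2 = 0$)
$b{\left(S \right)} = 0$
$b{\left(-3 \right)} - 5 N = 0 - -5 = 0 + 5 = 5$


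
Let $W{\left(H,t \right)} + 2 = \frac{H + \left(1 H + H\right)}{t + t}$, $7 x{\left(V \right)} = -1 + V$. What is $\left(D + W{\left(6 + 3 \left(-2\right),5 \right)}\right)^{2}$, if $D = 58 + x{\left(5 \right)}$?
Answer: $\frac{156816}{49} \approx 3200.3$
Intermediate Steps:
$x{\left(V \right)} = - \frac{1}{7} + \frac{V}{7}$ ($x{\left(V \right)} = \frac{-1 + V}{7} = - \frac{1}{7} + \frac{V}{7}$)
$D = \frac{410}{7}$ ($D = 58 + \left(- \frac{1}{7} + \frac{1}{7} \cdot 5\right) = 58 + \left(- \frac{1}{7} + \frac{5}{7}\right) = 58 + \frac{4}{7} = \frac{410}{7} \approx 58.571$)
$W{\left(H,t \right)} = -2 + \frac{3 H}{2 t}$ ($W{\left(H,t \right)} = -2 + \frac{H + \left(1 H + H\right)}{t + t} = -2 + \frac{H + \left(H + H\right)}{2 t} = -2 + \left(H + 2 H\right) \frac{1}{2 t} = -2 + 3 H \frac{1}{2 t} = -2 + \frac{3 H}{2 t}$)
$\left(D + W{\left(6 + 3 \left(-2\right),5 \right)}\right)^{2} = \left(\frac{410}{7} - \left(2 - \frac{3 \left(6 + 3 \left(-2\right)\right)}{2 \cdot 5}\right)\right)^{2} = \left(\frac{410}{7} - \left(2 - \frac{3}{2} \left(6 - 6\right) \frac{1}{5}\right)\right)^{2} = \left(\frac{410}{7} - \left(2 + 0 \cdot \frac{1}{5}\right)\right)^{2} = \left(\frac{410}{7} + \left(-2 + 0\right)\right)^{2} = \left(\frac{410}{7} - 2\right)^{2} = \left(\frac{396}{7}\right)^{2} = \frac{156816}{49}$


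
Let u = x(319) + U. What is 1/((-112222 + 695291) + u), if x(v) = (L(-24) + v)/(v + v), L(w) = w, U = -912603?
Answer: -638/210242397 ≈ -3.0346e-6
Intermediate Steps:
x(v) = (-24 + v)/(2*v) (x(v) = (-24 + v)/(v + v) = (-24 + v)/((2*v)) = (-24 + v)*(1/(2*v)) = (-24 + v)/(2*v))
u = -582240419/638 (u = (1/2)*(-24 + 319)/319 - 912603 = (1/2)*(1/319)*295 - 912603 = 295/638 - 912603 = -582240419/638 ≈ -9.1260e+5)
1/((-112222 + 695291) + u) = 1/((-112222 + 695291) - 582240419/638) = 1/(583069 - 582240419/638) = 1/(-210242397/638) = -638/210242397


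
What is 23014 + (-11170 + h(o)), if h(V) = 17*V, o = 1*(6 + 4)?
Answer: 12014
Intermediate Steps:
o = 10 (o = 1*10 = 10)
23014 + (-11170 + h(o)) = 23014 + (-11170 + 17*10) = 23014 + (-11170 + 170) = 23014 - 11000 = 12014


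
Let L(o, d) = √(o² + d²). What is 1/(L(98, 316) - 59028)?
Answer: -14757/871048831 - √27365/1742097662 ≈ -1.7037e-5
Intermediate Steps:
L(o, d) = √(d² + o²)
1/(L(98, 316) - 59028) = 1/(√(316² + 98²) - 59028) = 1/(√(99856 + 9604) - 59028) = 1/(√109460 - 59028) = 1/(2*√27365 - 59028) = 1/(-59028 + 2*√27365)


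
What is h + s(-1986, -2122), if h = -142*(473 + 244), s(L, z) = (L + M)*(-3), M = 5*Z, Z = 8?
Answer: -95976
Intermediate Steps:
M = 40 (M = 5*8 = 40)
s(L, z) = -120 - 3*L (s(L, z) = (L + 40)*(-3) = (40 + L)*(-3) = -120 - 3*L)
h = -101814 (h = -142*717 = -101814)
h + s(-1986, -2122) = -101814 + (-120 - 3*(-1986)) = -101814 + (-120 + 5958) = -101814 + 5838 = -95976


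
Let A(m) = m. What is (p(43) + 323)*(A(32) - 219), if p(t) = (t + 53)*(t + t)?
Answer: -1604273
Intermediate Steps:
p(t) = 2*t*(53 + t) (p(t) = (53 + t)*(2*t) = 2*t*(53 + t))
(p(43) + 323)*(A(32) - 219) = (2*43*(53 + 43) + 323)*(32 - 219) = (2*43*96 + 323)*(-187) = (8256 + 323)*(-187) = 8579*(-187) = -1604273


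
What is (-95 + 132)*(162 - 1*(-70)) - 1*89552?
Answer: -80968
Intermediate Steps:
(-95 + 132)*(162 - 1*(-70)) - 1*89552 = 37*(162 + 70) - 89552 = 37*232 - 89552 = 8584 - 89552 = -80968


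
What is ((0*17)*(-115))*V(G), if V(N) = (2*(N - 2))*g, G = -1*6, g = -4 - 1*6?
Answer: 0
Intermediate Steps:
g = -10 (g = -4 - 6 = -10)
G = -6
V(N) = 40 - 20*N (V(N) = (2*(N - 2))*(-10) = (2*(-2 + N))*(-10) = (-4 + 2*N)*(-10) = 40 - 20*N)
((0*17)*(-115))*V(G) = ((0*17)*(-115))*(40 - 20*(-6)) = (0*(-115))*(40 + 120) = 0*160 = 0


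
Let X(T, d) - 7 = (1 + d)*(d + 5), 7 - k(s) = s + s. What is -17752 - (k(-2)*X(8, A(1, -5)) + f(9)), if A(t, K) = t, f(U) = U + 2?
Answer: -17972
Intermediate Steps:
f(U) = 2 + U
k(s) = 7 - 2*s (k(s) = 7 - (s + s) = 7 - 2*s)
X(T, d) = 7 + (1 + d)*(5 + d) (X(T, d) = 7 + (1 + d)*(d + 5) = 7 + (1 + d)*(5 + d))
-17752 - (k(-2)*X(8, A(1, -5)) + f(9)) = -17752 - ((7 - 2*(-2))*(12 + 1² + 6*1) + (2 + 9)) = -17752 - ((7 + 4)*(12 + 1 + 6) + 11) = -17752 - (11*19 + 11) = -17752 - (209 + 11) = -17752 - 1*220 = -17752 - 220 = -17972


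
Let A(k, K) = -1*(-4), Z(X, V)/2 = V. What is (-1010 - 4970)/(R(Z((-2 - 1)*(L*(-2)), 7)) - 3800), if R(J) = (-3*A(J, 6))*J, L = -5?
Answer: 1495/992 ≈ 1.5071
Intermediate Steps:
Z(X, V) = 2*V
A(k, K) = 4
R(J) = -12*J (R(J) = (-3*4)*J = -12*J)
(-1010 - 4970)/(R(Z((-2 - 1)*(L*(-2)), 7)) - 3800) = (-1010 - 4970)/(-24*7 - 3800) = -5980/(-12*14 - 3800) = -5980/(-168 - 3800) = -5980/(-3968) = -5980*(-1/3968) = 1495/992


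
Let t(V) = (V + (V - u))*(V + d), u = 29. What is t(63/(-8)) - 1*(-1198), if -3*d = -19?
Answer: 121631/96 ≈ 1267.0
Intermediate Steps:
d = 19/3 (d = -⅓*(-19) = 19/3 ≈ 6.3333)
t(V) = (-29 + 2*V)*(19/3 + V) (t(V) = (V + (V - 1*29))*(V + 19/3) = (V + (V - 29))*(19/3 + V) = (V + (-29 + V))*(19/3 + V) = (-29 + 2*V)*(19/3 + V))
t(63/(-8)) - 1*(-1198) = (-551/3 + 2*(63/(-8))² - 1029/(-8)) - 1*(-1198) = (-551/3 + 2*(63*(-⅛))² - 1029*(-1)/8) + 1198 = (-551/3 + 2*(-63/8)² - 49/3*(-63/8)) + 1198 = (-551/3 + 2*(3969/64) + 1029/8) + 1198 = (-551/3 + 3969/32 + 1029/8) + 1198 = 6623/96 + 1198 = 121631/96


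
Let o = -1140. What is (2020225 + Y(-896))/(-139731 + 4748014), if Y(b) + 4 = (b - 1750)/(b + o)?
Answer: 2056586301/4691232094 ≈ 0.43839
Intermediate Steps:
Y(b) = -4 + (-1750 + b)/(-1140 + b) (Y(b) = -4 + (b - 1750)/(b - 1140) = -4 + (-1750 + b)/(-1140 + b))
(2020225 + Y(-896))/(-139731 + 4748014) = (2020225 + (2810 - 3*(-896))/(-1140 - 896))/(-139731 + 4748014) = (2020225 + (2810 + 2688)/(-2036))/4608283 = (2020225 - 1/2036*5498)*(1/4608283) = (2020225 - 2749/1018)*(1/4608283) = (2056586301/1018)*(1/4608283) = 2056586301/4691232094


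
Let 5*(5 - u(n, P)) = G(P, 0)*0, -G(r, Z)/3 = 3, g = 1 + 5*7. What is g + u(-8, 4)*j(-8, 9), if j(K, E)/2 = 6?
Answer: 96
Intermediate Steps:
g = 36 (g = 1 + 35 = 36)
j(K, E) = 12 (j(K, E) = 2*6 = 12)
G(r, Z) = -9 (G(r, Z) = -3*3 = -9)
u(n, P) = 5 (u(n, P) = 5 - (-9)*0/5 = 5 - ⅕*0 = 5 + 0 = 5)
g + u(-8, 4)*j(-8, 9) = 36 + 5*12 = 36 + 60 = 96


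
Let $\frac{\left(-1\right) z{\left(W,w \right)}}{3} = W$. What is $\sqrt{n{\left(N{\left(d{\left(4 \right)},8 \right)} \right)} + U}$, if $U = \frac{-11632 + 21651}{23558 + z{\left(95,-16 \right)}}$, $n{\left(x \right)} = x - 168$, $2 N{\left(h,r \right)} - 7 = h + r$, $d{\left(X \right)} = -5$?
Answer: $\frac{2 i \sqrt{16079790}}{629} \approx 12.75 i$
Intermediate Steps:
$z{\left(W,w \right)} = - 3 W$
$N{\left(h,r \right)} = \frac{7}{2} + \frac{h}{2} + \frac{r}{2}$ ($N{\left(h,r \right)} = \frac{7}{2} + \frac{h + r}{2} = \frac{7}{2} + \left(\frac{h}{2} + \frac{r}{2}\right) = \frac{7}{2} + \frac{h}{2} + \frac{r}{2}$)
$n{\left(x \right)} = -168 + x$
$U = \frac{10019}{23273}$ ($U = \frac{-11632 + 21651}{23558 - 285} = \frac{10019}{23558 - 285} = \frac{10019}{23273} \approx 0.4305$)
$\sqrt{n{\left(N{\left(d{\left(4 \right)},8 \right)} \right)} + U} = \sqrt{\left(-168 + \left(\frac{7}{2} + \frac{1}{2} \left(-5\right) + \frac{1}{2} \cdot 8\right)\right) + \frac{10019}{23273}} = \sqrt{\left(-168 + \left(\frac{7}{2} - \frac{5}{2} + 4\right)\right) + \frac{10019}{23273}} = \sqrt{\left(-168 + 5\right) + \frac{10019}{23273}} = \sqrt{-163 + \frac{10019}{23273}} = \sqrt{- \frac{3783480}{23273}} = \frac{2 i \sqrt{16079790}}{629}$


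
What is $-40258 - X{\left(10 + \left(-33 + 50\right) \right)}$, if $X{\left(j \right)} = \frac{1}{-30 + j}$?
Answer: $- \frac{120773}{3} \approx -40258.0$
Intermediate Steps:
$-40258 - X{\left(10 + \left(-33 + 50\right) \right)} = -40258 - \frac{1}{-30 + \left(10 + \left(-33 + 50\right)\right)} = -40258 - \frac{1}{-30 + \left(10 + 17\right)} = -40258 - \frac{1}{-30 + 27} = -40258 - \frac{1}{-3} = -40258 - - \frac{1}{3} = -40258 + \frac{1}{3} = - \frac{120773}{3}$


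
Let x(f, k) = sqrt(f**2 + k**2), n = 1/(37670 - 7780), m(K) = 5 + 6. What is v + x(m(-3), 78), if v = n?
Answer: 1/29890 + sqrt(6205) ≈ 78.772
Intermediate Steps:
m(K) = 11
n = 1/29890 ≈ 3.3456e-5
v = 1/29890 ≈ 3.3456e-5
v + x(m(-3), 78) = 1/29890 + sqrt(11**2 + 78**2) = 1/29890 + sqrt(121 + 6084) = 1/29890 + sqrt(6205)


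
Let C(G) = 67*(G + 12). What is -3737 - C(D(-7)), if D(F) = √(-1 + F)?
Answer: -4541 - 134*I*√2 ≈ -4541.0 - 189.5*I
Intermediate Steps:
C(G) = 804 + 67*G (C(G) = 67*(12 + G) = 804 + 67*G)
-3737 - C(D(-7)) = -3737 - (804 + 67*√(-1 - 7)) = -3737 - (804 + 67*√(-8)) = -3737 - (804 + 67*(2*I*√2)) = -3737 - (804 + 134*I*√2) = -3737 + (-804 - 134*I*√2) = -4541 - 134*I*√2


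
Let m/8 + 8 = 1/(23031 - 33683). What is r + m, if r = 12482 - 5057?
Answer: 19602341/2663 ≈ 7361.0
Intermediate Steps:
r = 7425
m = -170434/2663 (m = -64 + 8/(23031 - 33683) = -64 + 8/(-10652) = -64 + 8*(-1/10652) = -64 - 2/2663 = -170434/2663 ≈ -64.001)
r + m = 7425 - 170434/2663 = 19602341/2663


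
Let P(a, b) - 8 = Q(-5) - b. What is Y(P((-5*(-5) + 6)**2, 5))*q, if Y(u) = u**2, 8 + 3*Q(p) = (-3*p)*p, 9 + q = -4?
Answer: -71188/9 ≈ -7909.8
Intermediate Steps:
q = -13 (q = -9 - 4 = -13)
Q(p) = -8/3 - p**2 (Q(p) = -8/3 + ((-3*p)*p)/3 = -8/3 + (-3*p**2)/3 = -8/3 - p**2)
P(a, b) = -59/3 - b (P(a, b) = 8 + ((-8/3 - 1*(-5)**2) - b) = 8 + ((-8/3 - 1*25) - b) = 8 + ((-8/3 - 25) - b) = 8 + (-83/3 - b) = -59/3 - b)
Y(P((-5*(-5) + 6)**2, 5))*q = (-59/3 - 1*5)**2*(-13) = (-59/3 - 5)**2*(-13) = (-74/3)**2*(-13) = (5476/9)*(-13) = -71188/9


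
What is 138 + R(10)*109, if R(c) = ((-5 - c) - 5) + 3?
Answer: -1715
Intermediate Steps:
R(c) = -7 - c (R(c) = (-10 - c) + 3 = -7 - c)
138 + R(10)*109 = 138 + (-7 - 1*10)*109 = 138 + (-7 - 10)*109 = 138 - 17*109 = 138 - 1853 = -1715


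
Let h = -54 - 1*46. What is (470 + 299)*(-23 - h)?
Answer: 59213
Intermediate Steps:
h = -100 (h = -54 - 46 = -100)
(470 + 299)*(-23 - h) = (470 + 299)*(-23 - 1*(-100)) = 769*(-23 + 100) = 769*77 = 59213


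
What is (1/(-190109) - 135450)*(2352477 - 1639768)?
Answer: -18352444941524159/190109 ≈ -9.6536e+10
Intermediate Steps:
(1/(-190109) - 135450)*(2352477 - 1639768) = (-1/190109 - 135450)*712709 = -25750264051/190109*712709 = -18352444941524159/190109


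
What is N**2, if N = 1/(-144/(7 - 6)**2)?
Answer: 1/20736 ≈ 4.8225e-5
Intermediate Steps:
N = -1/144 (N = 1/(-144/(1**2)) = 1/(-144/1) = 1/(-144*1) = 1/(-144) = -1/144 ≈ -0.0069444)
N**2 = (-1/144)**2 = 1/20736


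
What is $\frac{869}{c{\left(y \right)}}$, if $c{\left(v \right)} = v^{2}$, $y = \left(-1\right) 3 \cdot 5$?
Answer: $\frac{869}{225} \approx 3.8622$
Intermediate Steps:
$y = -15$ ($y = \left(-3\right) 5 = -15$)
$\frac{869}{c{\left(y \right)}} = \frac{869}{\left(-15\right)^{2}} = \frac{869}{225}$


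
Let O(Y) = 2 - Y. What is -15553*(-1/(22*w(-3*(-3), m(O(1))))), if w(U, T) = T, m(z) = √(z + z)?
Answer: 15553*√2/44 ≈ 499.89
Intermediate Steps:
m(z) = √2*√z (m(z) = √(2*z) = √2*√z)
-15553*(-1/(22*w(-3*(-3), m(O(1))))) = -15553*(-√2/(44*√(2 - 1*1))) = -15553*(-√2/(44*√(2 - 1))) = -15553*(-√2/44) = -(-15553)*√2/44 = 15553*√2/44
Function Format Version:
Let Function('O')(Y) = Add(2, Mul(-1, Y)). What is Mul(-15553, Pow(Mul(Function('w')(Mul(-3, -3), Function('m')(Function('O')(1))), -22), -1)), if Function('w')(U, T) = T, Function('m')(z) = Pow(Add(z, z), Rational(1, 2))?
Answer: Mul(Rational(15553, 44), Pow(2, Rational(1, 2))) ≈ 499.89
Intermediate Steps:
Function('m')(z) = Mul(Pow(2, Rational(1, 2)), Pow(z, Rational(1, 2))) (Function('m')(z) = Pow(Mul(2, z), Rational(1, 2)) = Mul(Pow(2, Rational(1, 2)), Pow(z, Rational(1, 2))))
Mul(-15553, Pow(Mul(Function('w')(Mul(-3, -3), Function('m')(Function('O')(1))), -22), -1)) = Mul(-15553, Pow(Mul(Mul(Pow(2, Rational(1, 2)), Pow(Add(2, Mul(-1, 1)), Rational(1, 2))), -22), -1)) = Mul(-15553, Pow(Mul(Mul(Pow(2, Rational(1, 2)), Pow(Add(2, -1), Rational(1, 2))), -22), -1)) = Mul(-15553, Pow(Mul(Mul(Pow(2, Rational(1, 2)), Pow(1, Rational(1, 2))), -22), -1)) = Mul(-15553, Pow(Mul(Mul(Pow(2, Rational(1, 2)), 1), -22), -1)) = Mul(-15553, Pow(Mul(Pow(2, Rational(1, 2)), -22), -1)) = Mul(-15553, Pow(Mul(-22, Pow(2, Rational(1, 2))), -1)) = Mul(-15553, Mul(Rational(-1, 44), Pow(2, Rational(1, 2)))) = Mul(Rational(15553, 44), Pow(2, Rational(1, 2)))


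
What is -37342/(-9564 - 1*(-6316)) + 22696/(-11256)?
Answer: 3094687/326424 ≈ 9.4806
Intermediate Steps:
-37342/(-9564 - 1*(-6316)) + 22696/(-11256) = -37342/(-9564 + 6316) + 22696*(-1/11256) = -37342/(-3248) - 2837/1407 = -37342*(-1/3248) - 2837/1407 = 18671/1624 - 2837/1407 = 3094687/326424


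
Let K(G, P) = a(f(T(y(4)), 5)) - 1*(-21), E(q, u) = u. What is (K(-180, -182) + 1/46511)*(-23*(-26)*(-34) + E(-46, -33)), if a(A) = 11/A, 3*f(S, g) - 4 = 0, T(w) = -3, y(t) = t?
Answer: -110822073715/186044 ≈ -5.9568e+5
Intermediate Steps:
f(S, g) = 4/3 (f(S, g) = 4/3 + (⅓)*0 = 4/3 + 0 = 4/3)
K(G, P) = 117/4 (K(G, P) = 11/(4/3) - 1*(-21) = 11*(¾) + 21 = 33/4 + 21 = 117/4)
(K(-180, -182) + 1/46511)*(-23*(-26)*(-34) + E(-46, -33)) = (117/4 + 1/46511)*(-23*(-26)*(-34) - 33) = (117/4 + 1/46511)*(598*(-34) - 33) = 5441791*(-20332 - 33)/186044 = (5441791/186044)*(-20365) = -110822073715/186044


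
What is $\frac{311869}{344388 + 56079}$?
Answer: $\frac{311869}{400467} \approx 0.77876$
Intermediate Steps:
$\frac{311869}{344388 + 56079} = \frac{311869}{400467}$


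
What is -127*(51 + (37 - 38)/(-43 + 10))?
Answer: -213868/33 ≈ -6480.9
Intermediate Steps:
-127*(51 + (37 - 38)/(-43 + 10)) = -127*(51 - 1/(-33)) = -127*(51 - 1*(-1/33)) = -127*(51 + 1/33) = -127*1684/33 = -213868/33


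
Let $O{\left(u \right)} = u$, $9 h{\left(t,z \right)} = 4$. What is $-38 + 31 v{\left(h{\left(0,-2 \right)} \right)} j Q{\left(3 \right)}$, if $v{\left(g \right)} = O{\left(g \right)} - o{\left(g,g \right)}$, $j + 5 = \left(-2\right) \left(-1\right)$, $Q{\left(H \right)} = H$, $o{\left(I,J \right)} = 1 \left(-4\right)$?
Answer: $-1278$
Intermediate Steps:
$o{\left(I,J \right)} = -4$
$h{\left(t,z \right)} = \frac{4}{9}$ ($h{\left(t,z \right)} = \frac{1}{9} \cdot 4 = \frac{4}{9}$)
$j = -3$ ($j = -5 - -2 = -5 + 2 = -3$)
$v{\left(g \right)} = 4 + g$ ($v{\left(g \right)} = g - -4 = g + 4 = 4 + g$)
$-38 + 31 v{\left(h{\left(0,-2 \right)} \right)} j Q{\left(3 \right)} = -38 + 31 \left(4 + \frac{4}{9}\right) \left(-3\right) 3 = -38 + 31 \cdot \frac{40}{9} \left(-3\right) 3 = -38 + 31 \left(\left(- \frac{40}{3}\right) 3\right) = -38 + 31 \left(-40\right) = -38 - 1240 = -1278$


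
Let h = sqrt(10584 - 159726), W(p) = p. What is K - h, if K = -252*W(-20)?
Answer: 5040 - I*sqrt(149142) ≈ 5040.0 - 386.19*I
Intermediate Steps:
K = 5040 (K = -252*(-20) = 5040)
h = I*sqrt(149142) (h = sqrt(-149142) = I*sqrt(149142) ≈ 386.19*I)
K - h = 5040 - I*sqrt(149142)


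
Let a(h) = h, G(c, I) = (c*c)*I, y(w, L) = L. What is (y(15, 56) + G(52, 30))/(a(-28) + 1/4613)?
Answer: -374464888/129163 ≈ -2899.2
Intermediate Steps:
G(c, I) = I*c**2 (G(c, I) = c**2*I = I*c**2)
(y(15, 56) + G(52, 30))/(a(-28) + 1/4613) = (56 + 30*52**2)/(-28 + 1/4613) = (56 + 30*2704)/(-28 + 1/4613) = (56 + 81120)/(-129163/4613) = 81176*(-4613/129163) = -374464888/129163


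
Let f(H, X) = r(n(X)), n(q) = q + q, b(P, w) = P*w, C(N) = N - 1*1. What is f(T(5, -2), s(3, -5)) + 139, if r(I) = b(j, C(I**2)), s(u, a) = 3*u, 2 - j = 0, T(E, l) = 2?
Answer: 785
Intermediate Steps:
C(N) = -1 + N (C(N) = N - 1 = -1 + N)
j = 2 (j = 2 - 1*0 = 2 + 0 = 2)
n(q) = 2*q
r(I) = -2 + 2*I**2 (r(I) = 2*(-1 + I**2) = -2 + 2*I**2)
f(H, X) = -2 + 8*X**2 (f(H, X) = -2 + 2*(2*X)**2 = -2 + 2*(4*X**2) = -2 + 8*X**2)
f(T(5, -2), s(3, -5)) + 139 = (-2 + 8*(3*3)**2) + 139 = (-2 + 8*9**2) + 139 = (-2 + 8*81) + 139 = (-2 + 648) + 139 = 646 + 139 = 785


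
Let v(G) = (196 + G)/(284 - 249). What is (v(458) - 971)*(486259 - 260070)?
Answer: -7539105559/35 ≈ -2.1540e+8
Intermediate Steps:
v(G) = 28/5 + G/35 (v(G) = (196 + G)/35 = (196 + G)*(1/35) = 28/5 + G/35)
(v(458) - 971)*(486259 - 260070) = ((28/5 + (1/35)*458) - 971)*(486259 - 260070) = ((28/5 + 458/35) - 971)*226189 = (654/35 - 971)*226189 = -33331/35*226189 = -7539105559/35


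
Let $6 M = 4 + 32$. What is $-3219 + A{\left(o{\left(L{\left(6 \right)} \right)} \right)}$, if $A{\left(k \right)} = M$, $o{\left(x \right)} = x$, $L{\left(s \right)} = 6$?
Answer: $-3213$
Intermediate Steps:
$M = 6$ ($M = \frac{4 + 32}{6} = \frac{1}{6} \cdot 36 = 6$)
$A{\left(k \right)} = 6$
$-3219 + A{\left(o{\left(L{\left(6 \right)} \right)} \right)} = -3219 + 6 = -3213$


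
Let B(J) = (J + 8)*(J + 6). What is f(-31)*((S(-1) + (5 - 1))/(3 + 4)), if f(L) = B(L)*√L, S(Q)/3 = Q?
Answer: 575*I*√31/7 ≈ 457.35*I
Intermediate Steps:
B(J) = (6 + J)*(8 + J) (B(J) = (8 + J)*(6 + J) = (6 + J)*(8 + J))
S(Q) = 3*Q
f(L) = √L*(48 + L² + 14*L) (f(L) = (48 + L² + 14*L)*√L = √L*(48 + L² + 14*L))
f(-31)*((S(-1) + (5 - 1))/(3 + 4)) = (√(-31)*(48 + (-31)² + 14*(-31)))*((3*(-1) + (5 - 1))/(3 + 4)) = ((I*√31)*(48 + 961 - 434))*((-3 + 4)/7) = ((I*√31)*575)*(1*(⅐)) = (575*I*√31)*(⅐) = 575*I*√31/7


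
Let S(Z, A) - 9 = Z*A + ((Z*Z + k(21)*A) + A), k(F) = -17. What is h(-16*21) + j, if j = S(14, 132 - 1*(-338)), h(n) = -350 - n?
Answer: -749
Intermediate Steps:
S(Z, A) = 9 + Z**2 - 16*A + A*Z (S(Z, A) = 9 + (Z*A + ((Z*Z - 17*A) + A)) = 9 + (A*Z + ((Z**2 - 17*A) + A)) = 9 + (A*Z + (Z**2 - 16*A)) = 9 + (Z**2 - 16*A + A*Z) = 9 + Z**2 - 16*A + A*Z)
j = -735 (j = 9 + 14**2 - 16*(132 - 1*(-338)) + (132 - 1*(-338))*14 = 9 + 196 - 16*(132 + 338) + (132 + 338)*14 = 9 + 196 - 16*470 + 470*14 = 9 + 196 - 7520 + 6580 = -735)
h(-16*21) + j = (-350 - (-16)*21) - 735 = (-350 - 1*(-336)) - 735 = (-350 + 336) - 735 = -14 - 735 = -749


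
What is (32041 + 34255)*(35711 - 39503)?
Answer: -251394432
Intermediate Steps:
(32041 + 34255)*(35711 - 39503) = 66296*(-3792) = -251394432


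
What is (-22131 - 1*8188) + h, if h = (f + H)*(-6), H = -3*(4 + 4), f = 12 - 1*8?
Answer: -30199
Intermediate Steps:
f = 4 (f = 12 - 8 = 4)
H = -24 (H = -3*8 = -24)
h = 120 (h = (4 - 24)*(-6) = -20*(-6) = 120)
(-22131 - 1*8188) + h = (-22131 - 1*8188) + 120 = (-22131 - 8188) + 120 = -30319 + 120 = -30199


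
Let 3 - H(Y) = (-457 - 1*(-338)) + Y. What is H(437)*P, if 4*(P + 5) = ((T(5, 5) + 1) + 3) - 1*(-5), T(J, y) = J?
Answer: 945/2 ≈ 472.50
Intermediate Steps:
P = -3/2 (P = -5 + (((5 + 1) + 3) - 1*(-5))/4 = -5 + ((6 + 3) + 5)/4 = -5 + (9 + 5)/4 = -5 + (1/4)*14 = -5 + 7/2 = -3/2 ≈ -1.5000)
H(Y) = 122 - Y (H(Y) = 3 - ((-457 - 1*(-338)) + Y) = 3 - ((-457 + 338) + Y) = 3 - (-119 + Y) = 3 + (119 - Y) = 122 - Y)
H(437)*P = (122 - 1*437)*(-3/2) = (122 - 437)*(-3/2) = -315*(-3/2) = 945/2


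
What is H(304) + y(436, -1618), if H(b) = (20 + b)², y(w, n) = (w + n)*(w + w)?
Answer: -925728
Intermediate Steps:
y(w, n) = 2*w*(n + w) (y(w, n) = (n + w)*(2*w) = 2*w*(n + w))
H(304) + y(436, -1618) = (20 + 304)² + 2*436*(-1618 + 436) = 324² + 2*436*(-1182) = 104976 - 1030704 = -925728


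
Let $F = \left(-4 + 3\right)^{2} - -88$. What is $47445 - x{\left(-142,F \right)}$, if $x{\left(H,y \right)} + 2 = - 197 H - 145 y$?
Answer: $32378$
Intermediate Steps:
$F = 89$ ($F = \left(-1\right)^{2} + 88 = 1 + 88 = 89$)
$x{\left(H,y \right)} = -2 - 197 H - 145 y$ ($x{\left(H,y \right)} = -2 - \left(145 y + 197 H\right) = -2 - 197 H - 145 y$)
$47445 - x{\left(-142,F \right)} = 47445 - \left(-2 - -27974 - 12905\right) = 47445 - \left(-2 + 27974 - 12905\right) = 47445 - 15067 = 32378$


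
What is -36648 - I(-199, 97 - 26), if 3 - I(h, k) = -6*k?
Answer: -37077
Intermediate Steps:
I(h, k) = 3 + 6*k (I(h, k) = 3 - (-6)*k = 3 + 6*k)
-36648 - I(-199, 97 - 26) = -36648 - (3 + 6*(97 - 26)) = -36648 - (3 + 6*71) = -36648 - (3 + 426) = -36648 - 1*429 = -36648 - 429 = -37077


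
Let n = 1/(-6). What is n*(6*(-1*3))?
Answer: 3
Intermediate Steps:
n = -1/6 ≈ -0.16667
n*(6*(-1*3)) = -(-1)*3 = -(-3) = -1/6*(-18) = 3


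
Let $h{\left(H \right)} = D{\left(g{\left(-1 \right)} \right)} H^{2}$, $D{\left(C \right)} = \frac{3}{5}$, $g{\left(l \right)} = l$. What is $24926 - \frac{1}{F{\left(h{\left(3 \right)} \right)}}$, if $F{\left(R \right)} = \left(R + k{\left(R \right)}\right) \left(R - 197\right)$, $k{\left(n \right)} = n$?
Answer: $\frac{1289471857}{51732} \approx 24926.0$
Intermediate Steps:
$D{\left(C \right)} = \frac{3}{5}$ ($D{\left(C \right)} = 3 \cdot \frac{1}{5} = \frac{3}{5}$)
$h{\left(H \right)} = \frac{3 H^{2}}{5}$
$F{\left(R \right)} = 2 R \left(-197 + R\right)$ ($F{\left(R \right)} = \left(R + R\right) \left(R - 197\right) = 2 R \left(-197 + R\right)$)
$24926 - \frac{1}{F{\left(h{\left(3 \right)} \right)}} = 24926 - \frac{1}{2 \frac{3 \cdot 3^{2}}{5} \left(-197 + \frac{3 \cdot 3^{2}}{5}\right)} = 24926 - \frac{1}{2 \cdot \frac{3}{5} \cdot 9 \left(-197 + \frac{3}{5} \cdot 9\right)} = 24926 - \frac{1}{2 \cdot \frac{27}{5} \left(-197 + \frac{27}{5}\right)} = 24926 - \frac{1}{2 \cdot \frac{27}{5} \left(- \frac{958}{5}\right)} = 24926 - \frac{1}{- \frac{51732}{25}} = 24926 - - \frac{25}{51732} = 24926 + \frac{25}{51732} = \frac{1289471857}{51732}$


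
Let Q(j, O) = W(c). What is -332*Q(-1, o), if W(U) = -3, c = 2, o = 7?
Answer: 996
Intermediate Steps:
Q(j, O) = -3
-332*Q(-1, o) = -332*(-3) = 996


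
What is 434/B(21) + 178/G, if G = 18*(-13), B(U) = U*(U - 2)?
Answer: 727/2223 ≈ 0.32704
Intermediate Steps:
B(U) = U*(-2 + U)
G = -234
434/B(21) + 178/G = 434/((21*(-2 + 21))) + 178/(-234) = 434/((21*19)) + 178*(-1/234) = 434/399 - 89/117 = 434*(1/399) - 89/117 = 62/57 - 89/117 = 727/2223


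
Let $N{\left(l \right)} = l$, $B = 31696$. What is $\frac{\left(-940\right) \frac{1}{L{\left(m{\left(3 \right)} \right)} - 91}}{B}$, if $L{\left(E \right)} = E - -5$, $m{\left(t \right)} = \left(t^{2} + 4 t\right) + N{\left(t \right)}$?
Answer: $\frac{235}{491288} \approx 0.00047833$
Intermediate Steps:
$m{\left(t \right)} = t^{2} + 5 t$ ($m{\left(t \right)} = \left(t^{2} + 4 t\right) + t = t^{2} + 5 t$)
$L{\left(E \right)} = 5 + E$ ($L{\left(E \right)} = E + 5 = 5 + E$)
$\frac{\left(-940\right) \frac{1}{L{\left(m{\left(3 \right)} \right)} - 91}}{B} = \frac{\left(-940\right) \frac{1}{\left(5 + 3 \left(5 + 3\right)\right) - 91}}{31696} = - \frac{940}{\left(5 + 3 \cdot 8\right) - 91} \cdot \frac{1}{31696} = - \frac{940}{\left(5 + 24\right) - 91} \cdot \frac{1}{31696} = - \frac{940}{29 - 91} \cdot \frac{1}{31696} = - \frac{940}{-62} \cdot \frac{1}{31696} = \left(-940\right) \left(- \frac{1}{62}\right) \frac{1}{31696} = \frac{470}{31} \cdot \frac{1}{31696} = \frac{235}{491288}$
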